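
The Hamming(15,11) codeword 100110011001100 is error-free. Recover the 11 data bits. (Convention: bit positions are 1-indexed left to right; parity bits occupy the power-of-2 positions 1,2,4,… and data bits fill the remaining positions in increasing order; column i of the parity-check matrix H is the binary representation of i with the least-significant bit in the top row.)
Parity bits occupy power-of-2 positions; data bits are at positions {3,5,6,7,9,10,11,12,13,14,15} (1-indexed).
Extract: c[3]=0 c[5]=1 c[6]=0 c[7]=0 c[9]=1 c[10]=0 c[11]=0 c[12]=1 c[13]=1 c[14]=0 c[15]=0
Data = 01001001100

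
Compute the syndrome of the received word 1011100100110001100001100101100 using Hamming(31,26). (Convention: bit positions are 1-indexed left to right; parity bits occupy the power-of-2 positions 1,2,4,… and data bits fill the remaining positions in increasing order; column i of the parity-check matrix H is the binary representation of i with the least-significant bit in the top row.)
Syndrome s = H · r^T (mod 2), r = 1011100100110001100001100101100:
  s[0] = (1010101010101010101010101010101)·(1011100100110001100001100101100) mod 2 = 1+0+1+0+1+0+0+0+0+0+1+0+0+0+0+0+1+0+0+0+0+0+1+0+0+0+0+0+1+0+0 mod 2 = 1
  s[1] = (0110011001100110011001100110011)·(1011100100110001100001100101100) mod 2 = 0+0+1+0+0+0+0+0+0+0+1+0+0+0+0+0+0+0+0+0+0+1+1+0+0+1+0+0+0+0+0 mod 2 = 1
  s[2] = (0001111000011110000111100001111)·(1011100100110001100001100101100) mod 2 = 0+0+0+1+1+0+0+0+0+0+0+1+0+0+0+0+0+0+0+0+0+1+1+0+0+0+0+1+1+0+0 mod 2 = 1
  s[3] = (0000000111111110000000011111111)·(1011100100110001100001100101100) mod 2 = 0+0+0+0+0+0+0+1+0+0+1+1+0+0+0+0+0+0+0+0+0+0+0+0+0+1+0+1+1+0+0 mod 2 = 0
  s[4] = (0000000000000001111111111111111)·(1011100100110001100001100101100) mod 2 = 0+0+0+0+0+0+0+0+0+0+0+0+0+0+0+1+1+0+0+0+0+1+1+0+0+1+0+1+1+0+0 mod 2 = 1
Syndrome = 11101
Non-zero syndrome: error at position 23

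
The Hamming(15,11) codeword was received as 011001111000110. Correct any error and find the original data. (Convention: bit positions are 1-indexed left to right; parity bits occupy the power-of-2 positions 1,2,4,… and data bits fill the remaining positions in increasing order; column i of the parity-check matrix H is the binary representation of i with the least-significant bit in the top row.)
Syndrome s = H · r^T (mod 2), r = 011001111000110:
  s[0] = (101010101010101)·(011001111000110) mod 2 = 0+0+1+0+0+0+1+0+1+0+0+0+1+0+0 mod 2 = 0
  s[1] = (011001100110011)·(011001111000110) mod 2 = 0+1+1+0+0+1+1+0+0+0+0+0+0+1+0 mod 2 = 1
  s[2] = (000111100001111)·(011001111000110) mod 2 = 0+0+0+0+0+1+1+0+0+0+0+0+1+1+0 mod 2 = 0
  s[3] = (000000011111111)·(011001111000110) mod 2 = 0+0+0+0+0+0+0+1+1+0+0+0+1+1+0 mod 2 = 0
Syndrome = 0100
Column 2 of H equals this syndrome → error at bit 2 (1-indexed).
Flip bit 2: 011001111000110 → 001001111000110
Extract data bits at positions {3,5,6,7,9,10,11,12,13,14,15}: 10111000110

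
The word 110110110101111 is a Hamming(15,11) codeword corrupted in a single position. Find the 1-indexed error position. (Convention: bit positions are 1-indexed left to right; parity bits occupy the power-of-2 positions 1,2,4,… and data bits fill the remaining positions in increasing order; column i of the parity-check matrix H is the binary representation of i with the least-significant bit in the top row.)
Syndrome s = H · r^T (mod 2), r = 110110110101111:
  s[0] = (101010101010101)·(110110110101111) mod 2 = 1+0+0+0+1+0+1+0+0+0+0+0+1+0+1 mod 2 = 1
  s[1] = (011001100110011)·(110110110101111) mod 2 = 0+1+0+0+0+0+1+0+0+1+0+0+0+1+1 mod 2 = 1
  s[2] = (000111100001111)·(110110110101111) mod 2 = 0+0+0+1+1+0+1+0+0+0+0+1+1+1+1 mod 2 = 1
  s[3] = (000000011111111)·(110110110101111) mod 2 = 0+0+0+0+0+0+0+1+0+1+0+1+1+1+1 mod 2 = 0
Syndrome = 1110
Column i of H is the binary representation of i, so the syndrome is the binary index of the flipped bit.
Read s = 1110 with s[0] as LSB: 1·2^0 + 1·2^1 + 1·2^2 + 0·2^3 = 7.
Error is at bit position 7.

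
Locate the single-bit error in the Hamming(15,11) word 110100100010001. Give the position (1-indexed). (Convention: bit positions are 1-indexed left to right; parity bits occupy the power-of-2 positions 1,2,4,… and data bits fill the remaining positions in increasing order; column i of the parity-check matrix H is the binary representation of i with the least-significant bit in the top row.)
Syndrome s = H · r^T (mod 2), r = 110100100010001:
  s[0] = (101010101010101)·(110100100010001) mod 2 = 1+0+0+0+0+0+1+0+0+0+1+0+0+0+1 mod 2 = 0
  s[1] = (011001100110011)·(110100100010001) mod 2 = 0+1+0+0+0+0+1+0+0+0+1+0+0+0+1 mod 2 = 0
  s[2] = (000111100001111)·(110100100010001) mod 2 = 0+0+0+1+0+0+1+0+0+0+0+0+0+0+1 mod 2 = 1
  s[3] = (000000011111111)·(110100100010001) mod 2 = 0+0+0+0+0+0+0+0+0+0+1+0+0+0+1 mod 2 = 0
Syndrome = 0010
Column i of H is the binary representation of i, so the syndrome is the binary index of the flipped bit.
Read s = 0010 with s[0] as LSB: 0·2^0 + 0·2^1 + 1·2^2 + 0·2^3 = 4.
Error is at bit position 4.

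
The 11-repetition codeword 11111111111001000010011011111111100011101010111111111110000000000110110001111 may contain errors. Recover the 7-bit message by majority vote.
Split into 11-bit blocks and majority-vote each:
  block 1 = 11111111111: 11 ones, 0 zeros → 1
  block 2 = 00100001001: 3 ones, 8 zeros → 0
  block 3 = 10111111111: 10 ones, 1 zeros → 1
  block 4 = 00011101010: 5 ones, 6 zeros → 0
  block 5 = 11111111111: 11 ones, 0 zeros → 1
  block 6 = 00000000001: 1 ones, 10 zeros → 0
  block 7 = 10110001111: 7 ones, 4 zeros → 1
Decoded = 1010101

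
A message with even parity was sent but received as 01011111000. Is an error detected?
Sum of received bits: 0+1+0+1+1+1+1+1+0+0+0 = 6; 6 mod 2 = 0. Result is 0 → no error detected.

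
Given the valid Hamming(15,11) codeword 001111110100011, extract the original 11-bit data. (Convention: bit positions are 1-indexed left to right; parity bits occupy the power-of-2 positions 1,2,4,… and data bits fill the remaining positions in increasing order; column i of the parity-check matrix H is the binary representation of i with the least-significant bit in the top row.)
Parity bits occupy power-of-2 positions; data bits are at positions {3,5,6,7,9,10,11,12,13,14,15} (1-indexed).
Extract: c[3]=1 c[5]=1 c[6]=1 c[7]=1 c[9]=0 c[10]=1 c[11]=0 c[12]=0 c[13]=0 c[14]=1 c[15]=1
Data = 11110100011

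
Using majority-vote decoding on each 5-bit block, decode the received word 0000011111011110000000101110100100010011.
Split into 5-bit blocks and majority-vote each:
  block 1 = 00000: 0 ones, 5 zeros → 0
  block 2 = 11111: 5 ones, 0 zeros → 1
  block 3 = 01111: 4 ones, 1 zeros → 1
  block 4 = 00000: 0 ones, 5 zeros → 0
  block 5 = 00101: 2 ones, 3 zeros → 0
  block 6 = 11010: 3 ones, 2 zeros → 1
  block 7 = 01000: 1 ones, 4 zeros → 0
  block 8 = 10011: 3 ones, 2 zeros → 1
Decoded = 01100101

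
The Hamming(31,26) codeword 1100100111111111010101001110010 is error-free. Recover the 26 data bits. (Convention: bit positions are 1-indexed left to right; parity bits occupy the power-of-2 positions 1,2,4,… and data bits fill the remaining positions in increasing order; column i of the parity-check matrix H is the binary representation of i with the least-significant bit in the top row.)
Parity bits occupy power-of-2 positions; data bits are at positions {3,5,6,7,9,10,11,12,13,14,15,17,18,19,20,21,22,23,24,25,26,27,28,29,30,31} (1-indexed).
Extract: c[3]=0 c[5]=1 c[6]=0 c[7]=0 c[9]=1 c[10]=1 c[11]=1 c[12]=1 c[13]=1 c[14]=1 c[15]=1 c[17]=0 c[18]=1 c[19]=0 c[20]=1 c[21]=0 c[22]=1 c[23]=0 c[24]=0 c[25]=1 c[26]=1 c[27]=1 c[28]=0 c[29]=0 c[30]=1 c[31]=0
Data = 01001111111010101001110010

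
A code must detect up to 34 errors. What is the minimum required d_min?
Detecting e errors requires d_min ≥ e + 1 = 34 + 1 = 35.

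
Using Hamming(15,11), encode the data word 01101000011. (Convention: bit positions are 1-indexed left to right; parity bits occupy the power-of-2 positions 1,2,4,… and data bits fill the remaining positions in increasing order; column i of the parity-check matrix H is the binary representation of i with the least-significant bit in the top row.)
Codeword c = d · G (mod 2), d = 01101000011:
  c[0] = d·G[:,0] = (01101000011)·(11011010101) mod 2 = 0+1+0+0+1+0+0+0+0+0+1 mod 2 = 1
  c[1] = d·G[:,1] = (01101000011)·(10110110011) mod 2 = 0+0+1+0+0+0+0+0+0+1+1 mod 2 = 1
  c[2] = d·G[:,2] = (01101000011)·(10000000000) mod 2 = 0+0+0+0+0+0+0+0+0+0+0 mod 2 = 0
  c[3] = d·G[:,3] = (01101000011)·(01110001111) mod 2 = 0+1+1+0+0+0+0+0+0+1+1 mod 2 = 0
  c[4] = d·G[:,4] = (01101000011)·(01000000000) mod 2 = 0+1+0+0+0+0+0+0+0+0+0 mod 2 = 1
  c[5] = d·G[:,5] = (01101000011)·(00100000000) mod 2 = 0+0+1+0+0+0+0+0+0+0+0 mod 2 = 1
  c[6] = d·G[:,6] = (01101000011)·(00010000000) mod 2 = 0+0+0+0+0+0+0+0+0+0+0 mod 2 = 0
  c[7] = d·G[:,7] = (01101000011)·(00001111111) mod 2 = 0+0+0+0+1+0+0+0+0+1+1 mod 2 = 1
  c[8] = d·G[:,8] = (01101000011)·(00001000000) mod 2 = 0+0+0+0+1+0+0+0+0+0+0 mod 2 = 1
  c[9] = d·G[:,9] = (01101000011)·(00000100000) mod 2 = 0+0+0+0+0+0+0+0+0+0+0 mod 2 = 0
  c[10] = d·G[:,10] = (01101000011)·(00000010000) mod 2 = 0+0+0+0+0+0+0+0+0+0+0 mod 2 = 0
  c[11] = d·G[:,11] = (01101000011)·(00000001000) mod 2 = 0+0+0+0+0+0+0+0+0+0+0 mod 2 = 0
  c[12] = d·G[:,12] = (01101000011)·(00000000100) mod 2 = 0+0+0+0+0+0+0+0+0+0+0 mod 2 = 0
  c[13] = d·G[:,13] = (01101000011)·(00000000010) mod 2 = 0+0+0+0+0+0+0+0+0+1+0 mod 2 = 1
  c[14] = d·G[:,14] = (01101000011)·(00000000001) mod 2 = 0+0+0+0+0+0+0+0+0+0+1 mod 2 = 1
Codeword = 110011011000011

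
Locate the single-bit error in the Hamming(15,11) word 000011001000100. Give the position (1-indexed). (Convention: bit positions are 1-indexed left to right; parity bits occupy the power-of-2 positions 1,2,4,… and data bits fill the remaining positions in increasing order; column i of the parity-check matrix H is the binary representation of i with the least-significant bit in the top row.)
Syndrome s = H · r^T (mod 2), r = 000011001000100:
  s[0] = (101010101010101)·(000011001000100) mod 2 = 0+0+0+0+1+0+0+0+1+0+0+0+1+0+0 mod 2 = 1
  s[1] = (011001100110011)·(000011001000100) mod 2 = 0+0+0+0+0+1+0+0+0+0+0+0+0+0+0 mod 2 = 1
  s[2] = (000111100001111)·(000011001000100) mod 2 = 0+0+0+0+1+1+0+0+0+0+0+0+1+0+0 mod 2 = 1
  s[3] = (000000011111111)·(000011001000100) mod 2 = 0+0+0+0+0+0+0+0+1+0+0+0+1+0+0 mod 2 = 0
Syndrome = 1110
Column i of H is the binary representation of i, so the syndrome is the binary index of the flipped bit.
Read s = 1110 with s[0] as LSB: 1·2^0 + 1·2^1 + 1·2^2 + 0·2^3 = 7.
Error is at bit position 7.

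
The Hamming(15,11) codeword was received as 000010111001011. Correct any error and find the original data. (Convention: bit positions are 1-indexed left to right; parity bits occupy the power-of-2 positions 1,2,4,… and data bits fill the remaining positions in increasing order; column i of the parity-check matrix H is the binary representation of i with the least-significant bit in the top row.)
Syndrome s = H · r^T (mod 2), r = 000010111001011:
  s[0] = (101010101010101)·(000010111001011) mod 2 = 0+0+0+0+1+0+1+0+1+0+0+0+0+0+1 mod 2 = 0
  s[1] = (011001100110011)·(000010111001011) mod 2 = 0+0+0+0+0+0+1+0+0+0+0+0+0+1+1 mod 2 = 1
  s[2] = (000111100001111)·(000010111001011) mod 2 = 0+0+0+0+1+0+1+0+0+0+0+1+0+1+1 mod 2 = 1
  s[3] = (000000011111111)·(000010111001011) mod 2 = 0+0+0+0+0+0+0+1+1+0+0+1+0+1+1 mod 2 = 1
Syndrome = 0111
Column 14 of H equals this syndrome → error at bit 14 (1-indexed).
Flip bit 14: 000010111001011 → 000010111001001
Extract data bits at positions {3,5,6,7,9,10,11,12,13,14,15}: 01011001001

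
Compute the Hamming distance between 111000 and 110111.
XOR = 001111, count of 1s = 4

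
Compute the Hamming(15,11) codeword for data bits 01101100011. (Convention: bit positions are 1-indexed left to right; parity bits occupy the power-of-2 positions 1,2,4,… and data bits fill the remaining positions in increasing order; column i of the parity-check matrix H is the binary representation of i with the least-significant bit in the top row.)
Codeword c = d · G (mod 2), d = 01101100011:
  c[0] = d·G[:,0] = (01101100011)·(11011010101) mod 2 = 0+1+0+0+1+0+0+0+0+0+1 mod 2 = 1
  c[1] = d·G[:,1] = (01101100011)·(10110110011) mod 2 = 0+0+1+0+0+1+0+0+0+1+1 mod 2 = 0
  c[2] = d·G[:,2] = (01101100011)·(10000000000) mod 2 = 0+0+0+0+0+0+0+0+0+0+0 mod 2 = 0
  c[3] = d·G[:,3] = (01101100011)·(01110001111) mod 2 = 0+1+1+0+0+0+0+0+0+1+1 mod 2 = 0
  c[4] = d·G[:,4] = (01101100011)·(01000000000) mod 2 = 0+1+0+0+0+0+0+0+0+0+0 mod 2 = 1
  c[5] = d·G[:,5] = (01101100011)·(00100000000) mod 2 = 0+0+1+0+0+0+0+0+0+0+0 mod 2 = 1
  c[6] = d·G[:,6] = (01101100011)·(00010000000) mod 2 = 0+0+0+0+0+0+0+0+0+0+0 mod 2 = 0
  c[7] = d·G[:,7] = (01101100011)·(00001111111) mod 2 = 0+0+0+0+1+1+0+0+0+1+1 mod 2 = 0
  c[8] = d·G[:,8] = (01101100011)·(00001000000) mod 2 = 0+0+0+0+1+0+0+0+0+0+0 mod 2 = 1
  c[9] = d·G[:,9] = (01101100011)·(00000100000) mod 2 = 0+0+0+0+0+1+0+0+0+0+0 mod 2 = 1
  c[10] = d·G[:,10] = (01101100011)·(00000010000) mod 2 = 0+0+0+0+0+0+0+0+0+0+0 mod 2 = 0
  c[11] = d·G[:,11] = (01101100011)·(00000001000) mod 2 = 0+0+0+0+0+0+0+0+0+0+0 mod 2 = 0
  c[12] = d·G[:,12] = (01101100011)·(00000000100) mod 2 = 0+0+0+0+0+0+0+0+0+0+0 mod 2 = 0
  c[13] = d·G[:,13] = (01101100011)·(00000000010) mod 2 = 0+0+0+0+0+0+0+0+0+1+0 mod 2 = 1
  c[14] = d·G[:,14] = (01101100011)·(00000000001) mod 2 = 0+0+0+0+0+0+0+0+0+0+1 mod 2 = 1
Codeword = 100011001100011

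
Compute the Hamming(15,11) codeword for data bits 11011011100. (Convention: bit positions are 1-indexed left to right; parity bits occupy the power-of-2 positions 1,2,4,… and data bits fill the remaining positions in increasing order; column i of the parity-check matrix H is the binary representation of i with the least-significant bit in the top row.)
Codeword c = d · G (mod 2), d = 11011011100:
  c[0] = d·G[:,0] = (11011011100)·(11011010101) mod 2 = 1+1+0+1+1+0+1+0+1+0+0 mod 2 = 0
  c[1] = d·G[:,1] = (11011011100)·(10110110011) mod 2 = 1+0+0+1+0+0+1+0+0+0+0 mod 2 = 1
  c[2] = d·G[:,2] = (11011011100)·(10000000000) mod 2 = 1+0+0+0+0+0+0+0+0+0+0 mod 2 = 1
  c[3] = d·G[:,3] = (11011011100)·(01110001111) mod 2 = 0+1+0+1+0+0+0+1+1+0+0 mod 2 = 0
  c[4] = d·G[:,4] = (11011011100)·(01000000000) mod 2 = 0+1+0+0+0+0+0+0+0+0+0 mod 2 = 1
  c[5] = d·G[:,5] = (11011011100)·(00100000000) mod 2 = 0+0+0+0+0+0+0+0+0+0+0 mod 2 = 0
  c[6] = d·G[:,6] = (11011011100)·(00010000000) mod 2 = 0+0+0+1+0+0+0+0+0+0+0 mod 2 = 1
  c[7] = d·G[:,7] = (11011011100)·(00001111111) mod 2 = 0+0+0+0+1+0+1+1+1+0+0 mod 2 = 0
  c[8] = d·G[:,8] = (11011011100)·(00001000000) mod 2 = 0+0+0+0+1+0+0+0+0+0+0 mod 2 = 1
  c[9] = d·G[:,9] = (11011011100)·(00000100000) mod 2 = 0+0+0+0+0+0+0+0+0+0+0 mod 2 = 0
  c[10] = d·G[:,10] = (11011011100)·(00000010000) mod 2 = 0+0+0+0+0+0+1+0+0+0+0 mod 2 = 1
  c[11] = d·G[:,11] = (11011011100)·(00000001000) mod 2 = 0+0+0+0+0+0+0+1+0+0+0 mod 2 = 1
  c[12] = d·G[:,12] = (11011011100)·(00000000100) mod 2 = 0+0+0+0+0+0+0+0+1+0+0 mod 2 = 1
  c[13] = d·G[:,13] = (11011011100)·(00000000010) mod 2 = 0+0+0+0+0+0+0+0+0+0+0 mod 2 = 0
  c[14] = d·G[:,14] = (11011011100)·(00000000001) mod 2 = 0+0+0+0+0+0+0+0+0+0+0 mod 2 = 0
Codeword = 011010101011100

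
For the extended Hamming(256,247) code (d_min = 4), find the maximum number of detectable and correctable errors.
Detection only: up to d_min − 1 = 3 errors.
Correction: up to ⌊(d_min − 1)/2⌋ = ⌊3/2⌋ = 1 errors.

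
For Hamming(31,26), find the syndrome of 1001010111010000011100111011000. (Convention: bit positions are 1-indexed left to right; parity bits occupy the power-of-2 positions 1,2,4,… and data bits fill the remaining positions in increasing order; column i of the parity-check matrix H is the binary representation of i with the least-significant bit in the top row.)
Syndrome s = H · r^T (mod 2), r = 1001010111010000011100111011000:
  s[0] = (1010101010101010101010101010101)·(1001010111010000011100111011000) mod 2 = 1+0+0+0+0+0+0+0+1+0+0+0+0+0+0+0+0+0+1+0+0+0+1+0+1+0+1+0+0+0+0 mod 2 = 0
  s[1] = (0110011001100110011001100110011)·(1001010111010000011100111011000) mod 2 = 0+0+0+0+0+1+0+0+0+1+0+0+0+0+0+0+0+1+1+0+0+0+1+0+0+0+1+0+0+0+0 mod 2 = 0
  s[2] = (0001111000011110000111100001111)·(1001010111010000011100111011000) mod 2 = 0+0+0+1+0+1+0+0+0+0+0+1+0+0+0+0+0+0+0+1+0+0+1+0+0+0+0+1+0+0+0 mod 2 = 0
  s[3] = (0000000111111110000000011111111)·(1001010111010000011100111011000) mod 2 = 0+0+0+0+0+0+0+1+1+1+0+1+0+0+0+0+0+0+0+0+0+0+0+1+1+0+1+1+0+0+0 mod 2 = 0
  s[4] = (0000000000000001111111111111111)·(1001010111010000011100111011000) mod 2 = 0+0+0+0+0+0+0+0+0+0+0+0+0+0+0+0+0+1+1+1+0+0+1+1+1+0+1+1+0+0+0 mod 2 = 0
Syndrome = 00000
s = 0: no error detected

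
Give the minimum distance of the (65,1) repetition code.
d_min = 65 (the only two codewords are 0…0 and 1…1, differing in all 65 positions).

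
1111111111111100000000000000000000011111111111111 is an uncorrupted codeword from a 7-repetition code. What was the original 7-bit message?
Split into 7-bit blocks: 1111111 1111111 0000000 0000000 0000000 1111111 1111111
Data = 1100011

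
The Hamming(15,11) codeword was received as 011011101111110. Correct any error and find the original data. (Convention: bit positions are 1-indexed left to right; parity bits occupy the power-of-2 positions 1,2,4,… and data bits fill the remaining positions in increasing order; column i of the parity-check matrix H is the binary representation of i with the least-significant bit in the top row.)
Syndrome s = H · r^T (mod 2), r = 011011101111110:
  s[0] = (101010101010101)·(011011101111110) mod 2 = 0+0+1+0+1+0+1+0+1+0+1+0+1+0+0 mod 2 = 0
  s[1] = (011001100110011)·(011011101111110) mod 2 = 0+1+1+0+0+1+1+0+0+1+1+0+0+1+0 mod 2 = 1
  s[2] = (000111100001111)·(011011101111110) mod 2 = 0+0+0+0+1+1+1+0+0+0+0+1+1+1+0 mod 2 = 0
  s[3] = (000000011111111)·(011011101111110) mod 2 = 0+0+0+0+0+0+0+0+1+1+1+1+1+1+0 mod 2 = 0
Syndrome = 0100
Column 2 of H equals this syndrome → error at bit 2 (1-indexed).
Flip bit 2: 011011101111110 → 001011101111110
Extract data bits at positions {3,5,6,7,9,10,11,12,13,14,15}: 11111111110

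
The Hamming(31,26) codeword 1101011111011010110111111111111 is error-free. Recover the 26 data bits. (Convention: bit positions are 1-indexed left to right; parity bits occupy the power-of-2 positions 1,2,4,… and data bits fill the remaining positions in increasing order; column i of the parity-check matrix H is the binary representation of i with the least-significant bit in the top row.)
Parity bits occupy power-of-2 positions; data bits are at positions {3,5,6,7,9,10,11,12,13,14,15,17,18,19,20,21,22,23,24,25,26,27,28,29,30,31} (1-indexed).
Extract: c[3]=0 c[5]=0 c[6]=1 c[7]=1 c[9]=1 c[10]=1 c[11]=0 c[12]=1 c[13]=1 c[14]=0 c[15]=1 c[17]=1 c[18]=1 c[19]=0 c[20]=1 c[21]=1 c[22]=1 c[23]=1 c[24]=1 c[25]=1 c[26]=1 c[27]=1 c[28]=1 c[29]=1 c[30]=1 c[31]=1
Data = 00111101101110111111111111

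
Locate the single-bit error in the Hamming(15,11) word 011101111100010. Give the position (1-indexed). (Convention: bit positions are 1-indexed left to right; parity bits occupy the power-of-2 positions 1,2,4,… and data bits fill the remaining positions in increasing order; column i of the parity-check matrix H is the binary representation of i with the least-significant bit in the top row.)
Syndrome s = H · r^T (mod 2), r = 011101111100010:
  s[0] = (101010101010101)·(011101111100010) mod 2 = 0+0+1+0+0+0+1+0+1+0+0+0+0+0+0 mod 2 = 1
  s[1] = (011001100110011)·(011101111100010) mod 2 = 0+1+1+0+0+1+1+0+0+1+0+0+0+1+0 mod 2 = 0
  s[2] = (000111100001111)·(011101111100010) mod 2 = 0+0+0+1+0+1+1+0+0+0+0+0+0+1+0 mod 2 = 0
  s[3] = (000000011111111)·(011101111100010) mod 2 = 0+0+0+0+0+0+0+1+1+1+0+0+0+1+0 mod 2 = 0
Syndrome = 1000
Column i of H is the binary representation of i, so the syndrome is the binary index of the flipped bit.
Read s = 1000 with s[0] as LSB: 1·2^0 + 0·2^1 + 0·2^2 + 0·2^3 = 1.
Error is at bit position 1.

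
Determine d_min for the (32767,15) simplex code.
d_min = 16384 (every nonzero codeword of the simplex code S_15 has weight 2^(r−1) = 16384).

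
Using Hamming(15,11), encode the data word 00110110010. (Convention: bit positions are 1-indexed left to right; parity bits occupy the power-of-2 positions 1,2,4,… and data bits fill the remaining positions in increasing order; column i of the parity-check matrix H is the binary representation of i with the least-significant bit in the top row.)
Codeword c = d · G (mod 2), d = 00110110010:
  c[0] = d·G[:,0] = (00110110010)·(11011010101) mod 2 = 0+0+0+1+0+0+1+0+0+0+0 mod 2 = 0
  c[1] = d·G[:,1] = (00110110010)·(10110110011) mod 2 = 0+0+1+1+0+1+1+0+0+1+0 mod 2 = 1
  c[2] = d·G[:,2] = (00110110010)·(10000000000) mod 2 = 0+0+0+0+0+0+0+0+0+0+0 mod 2 = 0
  c[3] = d·G[:,3] = (00110110010)·(01110001111) mod 2 = 0+0+1+1+0+0+0+0+0+1+0 mod 2 = 1
  c[4] = d·G[:,4] = (00110110010)·(01000000000) mod 2 = 0+0+0+0+0+0+0+0+0+0+0 mod 2 = 0
  c[5] = d·G[:,5] = (00110110010)·(00100000000) mod 2 = 0+0+1+0+0+0+0+0+0+0+0 mod 2 = 1
  c[6] = d·G[:,6] = (00110110010)·(00010000000) mod 2 = 0+0+0+1+0+0+0+0+0+0+0 mod 2 = 1
  c[7] = d·G[:,7] = (00110110010)·(00001111111) mod 2 = 0+0+0+0+0+1+1+0+0+1+0 mod 2 = 1
  c[8] = d·G[:,8] = (00110110010)·(00001000000) mod 2 = 0+0+0+0+0+0+0+0+0+0+0 mod 2 = 0
  c[9] = d·G[:,9] = (00110110010)·(00000100000) mod 2 = 0+0+0+0+0+1+0+0+0+0+0 mod 2 = 1
  c[10] = d·G[:,10] = (00110110010)·(00000010000) mod 2 = 0+0+0+0+0+0+1+0+0+0+0 mod 2 = 1
  c[11] = d·G[:,11] = (00110110010)·(00000001000) mod 2 = 0+0+0+0+0+0+0+0+0+0+0 mod 2 = 0
  c[12] = d·G[:,12] = (00110110010)·(00000000100) mod 2 = 0+0+0+0+0+0+0+0+0+0+0 mod 2 = 0
  c[13] = d·G[:,13] = (00110110010)·(00000000010) mod 2 = 0+0+0+0+0+0+0+0+0+1+0 mod 2 = 1
  c[14] = d·G[:,14] = (00110110010)·(00000000001) mod 2 = 0+0+0+0+0+0+0+0+0+0+0 mod 2 = 0
Codeword = 010101110110010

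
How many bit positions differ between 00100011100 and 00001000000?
XOR = 00101011100, count of 1s = 5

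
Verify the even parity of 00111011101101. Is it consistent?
Sum of all bits: 0+0+1+1+1+0+1+1+1+0+1+1+0+1 = 9; 9 mod 2 = 1. Result is 1 → parity error detected.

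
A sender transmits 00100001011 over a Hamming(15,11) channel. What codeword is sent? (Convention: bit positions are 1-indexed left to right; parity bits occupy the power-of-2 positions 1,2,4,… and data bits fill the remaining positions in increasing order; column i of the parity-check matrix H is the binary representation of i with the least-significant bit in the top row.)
Codeword c = d · G (mod 2), d = 00100001011:
  c[0] = d·G[:,0] = (00100001011)·(11011010101) mod 2 = 0+0+0+0+0+0+0+0+0+0+1 mod 2 = 1
  c[1] = d·G[:,1] = (00100001011)·(10110110011) mod 2 = 0+0+1+0+0+0+0+0+0+1+1 mod 2 = 1
  c[2] = d·G[:,2] = (00100001011)·(10000000000) mod 2 = 0+0+0+0+0+0+0+0+0+0+0 mod 2 = 0
  c[3] = d·G[:,3] = (00100001011)·(01110001111) mod 2 = 0+0+1+0+0+0+0+1+0+1+1 mod 2 = 0
  c[4] = d·G[:,4] = (00100001011)·(01000000000) mod 2 = 0+0+0+0+0+0+0+0+0+0+0 mod 2 = 0
  c[5] = d·G[:,5] = (00100001011)·(00100000000) mod 2 = 0+0+1+0+0+0+0+0+0+0+0 mod 2 = 1
  c[6] = d·G[:,6] = (00100001011)·(00010000000) mod 2 = 0+0+0+0+0+0+0+0+0+0+0 mod 2 = 0
  c[7] = d·G[:,7] = (00100001011)·(00001111111) mod 2 = 0+0+0+0+0+0+0+1+0+1+1 mod 2 = 1
  c[8] = d·G[:,8] = (00100001011)·(00001000000) mod 2 = 0+0+0+0+0+0+0+0+0+0+0 mod 2 = 0
  c[9] = d·G[:,9] = (00100001011)·(00000100000) mod 2 = 0+0+0+0+0+0+0+0+0+0+0 mod 2 = 0
  c[10] = d·G[:,10] = (00100001011)·(00000010000) mod 2 = 0+0+0+0+0+0+0+0+0+0+0 mod 2 = 0
  c[11] = d·G[:,11] = (00100001011)·(00000001000) mod 2 = 0+0+0+0+0+0+0+1+0+0+0 mod 2 = 1
  c[12] = d·G[:,12] = (00100001011)·(00000000100) mod 2 = 0+0+0+0+0+0+0+0+0+0+0 mod 2 = 0
  c[13] = d·G[:,13] = (00100001011)·(00000000010) mod 2 = 0+0+0+0+0+0+0+0+0+1+0 mod 2 = 1
  c[14] = d·G[:,14] = (00100001011)·(00000000001) mod 2 = 0+0+0+0+0+0+0+0+0+0+1 mod 2 = 1
Codeword = 110001010001011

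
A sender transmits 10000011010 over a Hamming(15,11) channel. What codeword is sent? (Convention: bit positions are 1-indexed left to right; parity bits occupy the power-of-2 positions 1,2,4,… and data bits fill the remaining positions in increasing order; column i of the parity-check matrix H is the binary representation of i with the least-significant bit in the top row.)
Codeword c = d · G (mod 2), d = 10000011010:
  c[0] = d·G[:,0] = (10000011010)·(11011010101) mod 2 = 1+0+0+0+0+0+1+0+0+0+0 mod 2 = 0
  c[1] = d·G[:,1] = (10000011010)·(10110110011) mod 2 = 1+0+0+0+0+0+1+0+0+1+0 mod 2 = 1
  c[2] = d·G[:,2] = (10000011010)·(10000000000) mod 2 = 1+0+0+0+0+0+0+0+0+0+0 mod 2 = 1
  c[3] = d·G[:,3] = (10000011010)·(01110001111) mod 2 = 0+0+0+0+0+0+0+1+0+1+0 mod 2 = 0
  c[4] = d·G[:,4] = (10000011010)·(01000000000) mod 2 = 0+0+0+0+0+0+0+0+0+0+0 mod 2 = 0
  c[5] = d·G[:,5] = (10000011010)·(00100000000) mod 2 = 0+0+0+0+0+0+0+0+0+0+0 mod 2 = 0
  c[6] = d·G[:,6] = (10000011010)·(00010000000) mod 2 = 0+0+0+0+0+0+0+0+0+0+0 mod 2 = 0
  c[7] = d·G[:,7] = (10000011010)·(00001111111) mod 2 = 0+0+0+0+0+0+1+1+0+1+0 mod 2 = 1
  c[8] = d·G[:,8] = (10000011010)·(00001000000) mod 2 = 0+0+0+0+0+0+0+0+0+0+0 mod 2 = 0
  c[9] = d·G[:,9] = (10000011010)·(00000100000) mod 2 = 0+0+0+0+0+0+0+0+0+0+0 mod 2 = 0
  c[10] = d·G[:,10] = (10000011010)·(00000010000) mod 2 = 0+0+0+0+0+0+1+0+0+0+0 mod 2 = 1
  c[11] = d·G[:,11] = (10000011010)·(00000001000) mod 2 = 0+0+0+0+0+0+0+1+0+0+0 mod 2 = 1
  c[12] = d·G[:,12] = (10000011010)·(00000000100) mod 2 = 0+0+0+0+0+0+0+0+0+0+0 mod 2 = 0
  c[13] = d·G[:,13] = (10000011010)·(00000000010) mod 2 = 0+0+0+0+0+0+0+0+0+1+0 mod 2 = 1
  c[14] = d·G[:,14] = (10000011010)·(00000000001) mod 2 = 0+0+0+0+0+0+0+0+0+0+0 mod 2 = 0
Codeword = 011000010011010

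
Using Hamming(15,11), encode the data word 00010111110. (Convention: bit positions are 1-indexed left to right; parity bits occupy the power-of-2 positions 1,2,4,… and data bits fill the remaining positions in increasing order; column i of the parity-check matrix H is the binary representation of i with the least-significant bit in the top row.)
Codeword c = d · G (mod 2), d = 00010111110:
  c[0] = d·G[:,0] = (00010111110)·(11011010101) mod 2 = 0+0+0+1+0+0+1+0+1+0+0 mod 2 = 1
  c[1] = d·G[:,1] = (00010111110)·(10110110011) mod 2 = 0+0+0+1+0+1+1+0+0+1+0 mod 2 = 0
  c[2] = d·G[:,2] = (00010111110)·(10000000000) mod 2 = 0+0+0+0+0+0+0+0+0+0+0 mod 2 = 0
  c[3] = d·G[:,3] = (00010111110)·(01110001111) mod 2 = 0+0+0+1+0+0+0+1+1+1+0 mod 2 = 0
  c[4] = d·G[:,4] = (00010111110)·(01000000000) mod 2 = 0+0+0+0+0+0+0+0+0+0+0 mod 2 = 0
  c[5] = d·G[:,5] = (00010111110)·(00100000000) mod 2 = 0+0+0+0+0+0+0+0+0+0+0 mod 2 = 0
  c[6] = d·G[:,6] = (00010111110)·(00010000000) mod 2 = 0+0+0+1+0+0+0+0+0+0+0 mod 2 = 1
  c[7] = d·G[:,7] = (00010111110)·(00001111111) mod 2 = 0+0+0+0+0+1+1+1+1+1+0 mod 2 = 1
  c[8] = d·G[:,8] = (00010111110)·(00001000000) mod 2 = 0+0+0+0+0+0+0+0+0+0+0 mod 2 = 0
  c[9] = d·G[:,9] = (00010111110)·(00000100000) mod 2 = 0+0+0+0+0+1+0+0+0+0+0 mod 2 = 1
  c[10] = d·G[:,10] = (00010111110)·(00000010000) mod 2 = 0+0+0+0+0+0+1+0+0+0+0 mod 2 = 1
  c[11] = d·G[:,11] = (00010111110)·(00000001000) mod 2 = 0+0+0+0+0+0+0+1+0+0+0 mod 2 = 1
  c[12] = d·G[:,12] = (00010111110)·(00000000100) mod 2 = 0+0+0+0+0+0+0+0+1+0+0 mod 2 = 1
  c[13] = d·G[:,13] = (00010111110)·(00000000010) mod 2 = 0+0+0+0+0+0+0+0+0+1+0 mod 2 = 1
  c[14] = d·G[:,14] = (00010111110)·(00000000001) mod 2 = 0+0+0+0+0+0+0+0+0+0+0 mod 2 = 0
Codeword = 100000110111110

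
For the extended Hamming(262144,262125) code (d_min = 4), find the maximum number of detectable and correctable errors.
Detection only: up to d_min − 1 = 3 errors.
Correction: up to ⌊(d_min − 1)/2⌋ = ⌊3/2⌋ = 1 errors.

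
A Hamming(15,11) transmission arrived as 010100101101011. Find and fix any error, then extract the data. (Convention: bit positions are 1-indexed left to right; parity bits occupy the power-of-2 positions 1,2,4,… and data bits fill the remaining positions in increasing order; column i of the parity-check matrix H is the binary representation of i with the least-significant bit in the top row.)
Syndrome s = H · r^T (mod 2), r = 010100101101011:
  s[0] = (101010101010101)·(010100101101011) mod 2 = 0+0+0+0+0+0+1+0+1+0+0+0+0+0+1 mod 2 = 1
  s[1] = (011001100110011)·(010100101101011) mod 2 = 0+1+0+0+0+0+1+0+0+1+0+0+0+1+1 mod 2 = 1
  s[2] = (000111100001111)·(010100101101011) mod 2 = 0+0+0+1+0+0+1+0+0+0+0+1+0+1+1 mod 2 = 1
  s[3] = (000000011111111)·(010100101101011) mod 2 = 0+0+0+0+0+0+0+0+1+1+0+1+0+1+1 mod 2 = 1
Syndrome = 1111
Column 15 of H equals this syndrome → error at bit 15 (1-indexed).
Flip bit 15: 010100101101011 → 010100101101010
Extract data bits at positions {3,5,6,7,9,10,11,12,13,14,15}: 00011101010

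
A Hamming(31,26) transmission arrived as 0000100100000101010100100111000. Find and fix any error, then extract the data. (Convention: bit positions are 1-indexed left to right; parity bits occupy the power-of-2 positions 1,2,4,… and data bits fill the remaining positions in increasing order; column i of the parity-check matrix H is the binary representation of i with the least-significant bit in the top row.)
Syndrome s = H · r^T (mod 2), r = 0000100100000101010100100111000:
  s[0] = (1010101010101010101010101010101)·(0000100100000101010100100111000) mod 2 = 0+0+0+0+1+0+0+0+0+0+0+0+0+0+0+0+0+0+0+0+0+0+1+0+0+0+1+0+0+0+0 mod 2 = 1
  s[1] = (0110011001100110011001100110011)·(0000100100000101010100100111000) mod 2 = 0+0+0+0+0+0+0+0+0+0+0+0+0+1+0+0+0+1+0+0+0+0+1+0+0+1+1+0+0+0+0 mod 2 = 1
  s[2] = (0001111000011110000111100001111)·(0000100100000101010100100111000) mod 2 = 0+0+0+0+1+0+0+0+0+0+0+0+0+1+0+0+0+0+0+1+0+0+1+0+0+0+0+1+0+0+0 mod 2 = 1
  s[3] = (0000000111111110000000011111111)·(0000100100000101010100100111000) mod 2 = 0+0+0+0+0+0+0+1+0+0+0+0+0+1+0+0+0+0+0+0+0+0+0+0+0+1+1+1+0+0+0 mod 2 = 1
  s[4] = (0000000000000001111111111111111)·(0000100100000101010100100111000) mod 2 = 0+0+0+0+0+0+0+0+0+0+0+0+0+0+0+1+0+1+0+1+0+0+1+0+0+1+1+1+0+0+0 mod 2 = 1
Syndrome = 11111
Column 31 of H equals this syndrome → error at bit 31 (1-indexed).
Flip bit 31: 0000100100000101010100100111000 → 0000100100000101010100100111001
Extract data bits at positions {3,5,6,7,9,10,11,12,13,14,15,17,18,19,20,21,22,23,24,25,26,27,28,29,30,31}: 01000000010010100100111001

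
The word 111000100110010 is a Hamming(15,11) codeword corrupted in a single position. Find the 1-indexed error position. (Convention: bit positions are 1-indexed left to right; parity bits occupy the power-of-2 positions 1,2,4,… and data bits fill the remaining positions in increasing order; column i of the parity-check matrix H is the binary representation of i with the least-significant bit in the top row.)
Syndrome s = H · r^T (mod 2), r = 111000100110010:
  s[0] = (101010101010101)·(111000100110010) mod 2 = 1+0+1+0+0+0+1+0+0+0+1+0+0+0+0 mod 2 = 0
  s[1] = (011001100110011)·(111000100110010) mod 2 = 0+1+1+0+0+0+1+0+0+1+1+0+0+1+0 mod 2 = 0
  s[2] = (000111100001111)·(111000100110010) mod 2 = 0+0+0+0+0+0+1+0+0+0+0+0+0+1+0 mod 2 = 0
  s[3] = (000000011111111)·(111000100110010) mod 2 = 0+0+0+0+0+0+0+0+0+1+1+0+0+1+0 mod 2 = 1
Syndrome = 0001
Column i of H is the binary representation of i, so the syndrome is the binary index of the flipped bit.
Read s = 0001 with s[0] as LSB: 0·2^0 + 0·2^1 + 0·2^2 + 1·2^3 = 8.
Error is at bit position 8.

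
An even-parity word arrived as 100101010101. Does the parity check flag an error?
Sum of received bits: 1+0+0+1+0+1+0+1+0+1+0+1 = 6; 6 mod 2 = 0. Result is 0 → no error detected.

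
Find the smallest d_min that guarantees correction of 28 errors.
Correcting t errors requires d_min ≥ 2t + 1 = 2·28 + 1 = 57.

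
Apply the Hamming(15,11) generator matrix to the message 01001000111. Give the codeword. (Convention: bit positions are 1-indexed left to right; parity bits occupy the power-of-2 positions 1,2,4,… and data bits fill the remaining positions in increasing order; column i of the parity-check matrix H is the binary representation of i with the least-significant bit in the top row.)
Codeword c = d · G (mod 2), d = 01001000111:
  c[0] = d·G[:,0] = (01001000111)·(11011010101) mod 2 = 0+1+0+0+1+0+0+0+1+0+1 mod 2 = 0
  c[1] = d·G[:,1] = (01001000111)·(10110110011) mod 2 = 0+0+0+0+0+0+0+0+0+1+1 mod 2 = 0
  c[2] = d·G[:,2] = (01001000111)·(10000000000) mod 2 = 0+0+0+0+0+0+0+0+0+0+0 mod 2 = 0
  c[3] = d·G[:,3] = (01001000111)·(01110001111) mod 2 = 0+1+0+0+0+0+0+0+1+1+1 mod 2 = 0
  c[4] = d·G[:,4] = (01001000111)·(01000000000) mod 2 = 0+1+0+0+0+0+0+0+0+0+0 mod 2 = 1
  c[5] = d·G[:,5] = (01001000111)·(00100000000) mod 2 = 0+0+0+0+0+0+0+0+0+0+0 mod 2 = 0
  c[6] = d·G[:,6] = (01001000111)·(00010000000) mod 2 = 0+0+0+0+0+0+0+0+0+0+0 mod 2 = 0
  c[7] = d·G[:,7] = (01001000111)·(00001111111) mod 2 = 0+0+0+0+1+0+0+0+1+1+1 mod 2 = 0
  c[8] = d·G[:,8] = (01001000111)·(00001000000) mod 2 = 0+0+0+0+1+0+0+0+0+0+0 mod 2 = 1
  c[9] = d·G[:,9] = (01001000111)·(00000100000) mod 2 = 0+0+0+0+0+0+0+0+0+0+0 mod 2 = 0
  c[10] = d·G[:,10] = (01001000111)·(00000010000) mod 2 = 0+0+0+0+0+0+0+0+0+0+0 mod 2 = 0
  c[11] = d·G[:,11] = (01001000111)·(00000001000) mod 2 = 0+0+0+0+0+0+0+0+0+0+0 mod 2 = 0
  c[12] = d·G[:,12] = (01001000111)·(00000000100) mod 2 = 0+0+0+0+0+0+0+0+1+0+0 mod 2 = 1
  c[13] = d·G[:,13] = (01001000111)·(00000000010) mod 2 = 0+0+0+0+0+0+0+0+0+1+0 mod 2 = 1
  c[14] = d·G[:,14] = (01001000111)·(00000000001) mod 2 = 0+0+0+0+0+0+0+0+0+0+1 mod 2 = 1
Codeword = 000010001000111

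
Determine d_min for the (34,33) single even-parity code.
d_min = 2 (flipping one data bit also flips the parity bit, so the two closest codewords differ in exactly 2 positions).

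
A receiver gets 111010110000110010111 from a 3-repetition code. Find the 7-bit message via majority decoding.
Split into 3-bit blocks and majority-vote each:
  block 1 = 111: 3 ones, 0 zeros → 1
  block 2 = 010: 1 ones, 2 zeros → 0
  block 3 = 110: 2 ones, 1 zeros → 1
  block 4 = 000: 0 ones, 3 zeros → 0
  block 5 = 110: 2 ones, 1 zeros → 1
  block 6 = 010: 1 ones, 2 zeros → 0
  block 7 = 111: 3 ones, 0 zeros → 1
Decoded = 1010101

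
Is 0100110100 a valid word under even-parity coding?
Sum of all bits: 0+1+0+0+1+1+0+1+0+0 = 4; 4 mod 2 = 0. Result is 0 → valid parity.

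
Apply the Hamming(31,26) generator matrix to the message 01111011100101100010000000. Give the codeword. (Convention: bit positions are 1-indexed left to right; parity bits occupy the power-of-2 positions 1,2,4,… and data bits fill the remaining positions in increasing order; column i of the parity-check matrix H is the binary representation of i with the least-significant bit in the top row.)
Codeword c = d · G (mod 2), d = 01111011100101100010000000:
  c[0] = d·G[:,0] = (01111011100101100010000000)·(11011010101101010101010101) mod 2 = 0+1+0+1+1+0+1+0+1+0+0+1+0+1+0+0+0+0+0+0+0+0+0+0+0+0 mod 2 = 1
  c[1] = d·G[:,1] = (01111011100101100010000000)·(10110110011011001100110011) mod 2 = 0+0+1+1+0+0+1+0+0+0+0+0+0+1+0+0+0+0+0+0+0+0+0+0+0+0 mod 2 = 0
  c[2] = d·G[:,2] = (01111011100101100010000000)·(10000000000000000000000000) mod 2 = 0+0+0+0+0+0+0+0+0+0+0+0+0+0+0+0+0+0+0+0+0+0+0+0+0+0 mod 2 = 0
  c[3] = d·G[:,3] = (01111011100101100010000000)·(01110001111000111100001111) mod 2 = 0+1+1+1+0+0+0+1+1+0+0+0+0+0+1+0+0+0+0+0+0+0+0+0+0+0 mod 2 = 0
  c[4] = d·G[:,4] = (01111011100101100010000000)·(01000000000000000000000000) mod 2 = 0+1+0+0+0+0+0+0+0+0+0+0+0+0+0+0+0+0+0+0+0+0+0+0+0+0 mod 2 = 1
  c[5] = d·G[:,5] = (01111011100101100010000000)·(00100000000000000000000000) mod 2 = 0+0+1+0+0+0+0+0+0+0+0+0+0+0+0+0+0+0+0+0+0+0+0+0+0+0 mod 2 = 1
  c[6] = d·G[:,6] = (01111011100101100010000000)·(00010000000000000000000000) mod 2 = 0+0+0+1+0+0+0+0+0+0+0+0+0+0+0+0+0+0+0+0+0+0+0+0+0+0 mod 2 = 1
  c[7] = d·G[:,7] = (01111011100101100010000000)·(00001111111000000011111111) mod 2 = 0+0+0+0+1+0+1+1+1+0+0+0+0+0+0+0+0+0+1+0+0+0+0+0+0+0 mod 2 = 1
  c[8] = d·G[:,8] = (01111011100101100010000000)·(00001000000000000000000000) mod 2 = 0+0+0+0+1+0+0+0+0+0+0+0+0+0+0+0+0+0+0+0+0+0+0+0+0+0 mod 2 = 1
  c[9] = d·G[:,9] = (01111011100101100010000000)·(00000100000000000000000000) mod 2 = 0+0+0+0+0+0+0+0+0+0+0+0+0+0+0+0+0+0+0+0+0+0+0+0+0+0 mod 2 = 0
  c[10] = d·G[:,10] = (01111011100101100010000000)·(00000010000000000000000000) mod 2 = 0+0+0+0+0+0+1+0+0+0+0+0+0+0+0+0+0+0+0+0+0+0+0+0+0+0 mod 2 = 1
  c[11] = d·G[:,11] = (01111011100101100010000000)·(00000001000000000000000000) mod 2 = 0+0+0+0+0+0+0+1+0+0+0+0+0+0+0+0+0+0+0+0+0+0+0+0+0+0 mod 2 = 1
  c[12] = d·G[:,12] = (01111011100101100010000000)·(00000000100000000000000000) mod 2 = 0+0+0+0+0+0+0+0+1+0+0+0+0+0+0+0+0+0+0+0+0+0+0+0+0+0 mod 2 = 1
  c[13] = d·G[:,13] = (01111011100101100010000000)·(00000000010000000000000000) mod 2 = 0+0+0+0+0+0+0+0+0+0+0+0+0+0+0+0+0+0+0+0+0+0+0+0+0+0 mod 2 = 0
  c[14] = d·G[:,14] = (01111011100101100010000000)·(00000000001000000000000000) mod 2 = 0+0+0+0+0+0+0+0+0+0+0+0+0+0+0+0+0+0+0+0+0+0+0+0+0+0 mod 2 = 0
  c[15] = d·G[:,15] = (01111011100101100010000000)·(00000000000111111111111111) mod 2 = 0+0+0+0+0+0+0+0+0+0+0+1+0+1+1+0+0+0+1+0+0+0+0+0+0+0 mod 2 = 0
  c[16] = d·G[:,16] = (01111011100101100010000000)·(00000000000100000000000000) mod 2 = 0+0+0+0+0+0+0+0+0+0+0+1+0+0+0+0+0+0+0+0+0+0+0+0+0+0 mod 2 = 1
  c[17] = d·G[:,17] = (01111011100101100010000000)·(00000000000010000000000000) mod 2 = 0+0+0+0+0+0+0+0+0+0+0+0+0+0+0+0+0+0+0+0+0+0+0+0+0+0 mod 2 = 0
  c[18] = d·G[:,18] = (01111011100101100010000000)·(00000000000001000000000000) mod 2 = 0+0+0+0+0+0+0+0+0+0+0+0+0+1+0+0+0+0+0+0+0+0+0+0+0+0 mod 2 = 1
  c[19] = d·G[:,19] = (01111011100101100010000000)·(00000000000000100000000000) mod 2 = 0+0+0+0+0+0+0+0+0+0+0+0+0+0+1+0+0+0+0+0+0+0+0+0+0+0 mod 2 = 1
  c[20] = d·G[:,20] = (01111011100101100010000000)·(00000000000000010000000000) mod 2 = 0+0+0+0+0+0+0+0+0+0+0+0+0+0+0+0+0+0+0+0+0+0+0+0+0+0 mod 2 = 0
  c[21] = d·G[:,21] = (01111011100101100010000000)·(00000000000000001000000000) mod 2 = 0+0+0+0+0+0+0+0+0+0+0+0+0+0+0+0+0+0+0+0+0+0+0+0+0+0 mod 2 = 0
  c[22] = d·G[:,22] = (01111011100101100010000000)·(00000000000000000100000000) mod 2 = 0+0+0+0+0+0+0+0+0+0+0+0+0+0+0+0+0+0+0+0+0+0+0+0+0+0 mod 2 = 0
  c[23] = d·G[:,23] = (01111011100101100010000000)·(00000000000000000010000000) mod 2 = 0+0+0+0+0+0+0+0+0+0+0+0+0+0+0+0+0+0+1+0+0+0+0+0+0+0 mod 2 = 1
  c[24] = d·G[:,24] = (01111011100101100010000000)·(00000000000000000001000000) mod 2 = 0+0+0+0+0+0+0+0+0+0+0+0+0+0+0+0+0+0+0+0+0+0+0+0+0+0 mod 2 = 0
  c[25] = d·G[:,25] = (01111011100101100010000000)·(00000000000000000000100000) mod 2 = 0+0+0+0+0+0+0+0+0+0+0+0+0+0+0+0+0+0+0+0+0+0+0+0+0+0 mod 2 = 0
  c[26] = d·G[:,26] = (01111011100101100010000000)·(00000000000000000000010000) mod 2 = 0+0+0+0+0+0+0+0+0+0+0+0+0+0+0+0+0+0+0+0+0+0+0+0+0+0 mod 2 = 0
  c[27] = d·G[:,27] = (01111011100101100010000000)·(00000000000000000000001000) mod 2 = 0+0+0+0+0+0+0+0+0+0+0+0+0+0+0+0+0+0+0+0+0+0+0+0+0+0 mod 2 = 0
  c[28] = d·G[:,28] = (01111011100101100010000000)·(00000000000000000000000100) mod 2 = 0+0+0+0+0+0+0+0+0+0+0+0+0+0+0+0+0+0+0+0+0+0+0+0+0+0 mod 2 = 0
  c[29] = d·G[:,29] = (01111011100101100010000000)·(00000000000000000000000010) mod 2 = 0+0+0+0+0+0+0+0+0+0+0+0+0+0+0+0+0+0+0+0+0+0+0+0+0+0 mod 2 = 0
  c[30] = d·G[:,30] = (01111011100101100010000000)·(00000000000000000000000001) mod 2 = 0+0+0+0+0+0+0+0+0+0+0+0+0+0+0+0+0+0+0+0+0+0+0+0+0+0 mod 2 = 0
Codeword = 1000111110111000101100010000000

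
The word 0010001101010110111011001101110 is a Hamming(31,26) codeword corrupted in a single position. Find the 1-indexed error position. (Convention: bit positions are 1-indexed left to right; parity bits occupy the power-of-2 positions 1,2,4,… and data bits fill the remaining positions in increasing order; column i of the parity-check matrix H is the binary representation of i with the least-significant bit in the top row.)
Syndrome s = H · r^T (mod 2), r = 0010001101010110111011001101110:
  s[0] = (1010101010101010101010101010101)·(0010001101010110111011001101110) mod 2 = 0+0+1+0+0+0+1+0+0+0+0+0+0+0+1+0+1+0+1+0+1+0+0+0+1+0+0+0+1+0+0 mod 2 = 0
  s[1] = (0110011001100110011001100110011)·(0010001101010110111011001101110) mod 2 = 0+0+1+0+0+0+1+0+0+1+0+0+0+1+1+0+0+1+1+0+0+1+0+0+0+1+0+0+0+1+0 mod 2 = 0
  s[2] = (0001111000011110000111100001111)·(0010001101010110111011001101110) mod 2 = 0+0+0+0+0+0+1+0+0+0+0+1+0+1+1+0+0+0+0+0+1+1+0+0+0+0+0+1+1+1+0 mod 2 = 1
  s[3] = (0000000111111110000000011111111)·(0010001101010110111011001101110) mod 2 = 0+0+0+0+0+0+0+1+0+1+0+1+0+1+1+0+0+0+0+0+0+0+0+0+1+1+0+1+1+1+0 mod 2 = 0
  s[4] = (0000000000000001111111111111111)·(0010001101010110111011001101110) mod 2 = 0+0+0+0+0+0+0+0+0+0+0+0+0+0+0+0+1+1+1+0+1+1+0+0+1+1+0+1+1+1+0 mod 2 = 0
Syndrome = 00100
Column i of H is the binary representation of i, so the syndrome is the binary index of the flipped bit.
Read s = 00100 with s[0] as LSB: 0·2^0 + 0·2^1 + 1·2^2 + 0·2^3 + 0·2^4 = 4.
Error is at bit position 4.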